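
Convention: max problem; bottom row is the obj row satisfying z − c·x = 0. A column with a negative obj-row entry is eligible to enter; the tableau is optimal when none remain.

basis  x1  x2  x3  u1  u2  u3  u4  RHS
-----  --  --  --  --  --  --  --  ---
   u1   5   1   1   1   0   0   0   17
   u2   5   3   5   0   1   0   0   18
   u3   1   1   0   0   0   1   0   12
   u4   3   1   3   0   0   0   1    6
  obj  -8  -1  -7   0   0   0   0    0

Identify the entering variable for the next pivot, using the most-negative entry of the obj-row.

Negative obj-row entries: x1: -8, x2: -1, x3: -7.
The most negative is -8 in column x1, so x1 enters.

x1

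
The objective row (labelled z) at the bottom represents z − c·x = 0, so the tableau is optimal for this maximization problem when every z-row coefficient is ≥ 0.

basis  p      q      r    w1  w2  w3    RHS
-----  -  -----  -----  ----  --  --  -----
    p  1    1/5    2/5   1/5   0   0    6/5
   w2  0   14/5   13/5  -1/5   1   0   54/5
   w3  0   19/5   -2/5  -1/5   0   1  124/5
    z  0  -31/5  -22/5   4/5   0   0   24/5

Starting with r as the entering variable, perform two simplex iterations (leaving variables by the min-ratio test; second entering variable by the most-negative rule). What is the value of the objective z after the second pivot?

26

Ratio test on column r — row 1: (6/5)/(2/5) = 3; row 2: (54/5)/(13/5) = 54/13; row 3: entry -2/5 ≤ 0. Minimum is 3 at row 1 (p leaves); pivot element 2/5.
Pivot on row 1; the z-row RHS becomes 24/5 − (-22/5)·3 = 18.
Next entering variable (most negative z-row entry -4): q.
Ratio test on column q — row 1: 3/(1/2) = 6; row 2: 3/(3/2) = 2; row 3: 26/4 = 13/2. Minimum is 2 at row 2 (w2 leaves); pivot element 3/2.
After the second pivot the z-row RHS is 18 − (-4)·2 = 26.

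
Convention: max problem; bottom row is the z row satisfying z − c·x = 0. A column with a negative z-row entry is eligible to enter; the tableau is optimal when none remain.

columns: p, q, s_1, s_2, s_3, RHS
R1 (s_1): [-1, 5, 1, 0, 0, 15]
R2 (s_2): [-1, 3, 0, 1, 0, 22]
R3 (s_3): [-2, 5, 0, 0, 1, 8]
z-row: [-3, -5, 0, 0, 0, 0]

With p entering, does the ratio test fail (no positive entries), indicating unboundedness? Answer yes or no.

Every constraint-row entry in column p is ≤ 0, so increasing p is unbounded.

yes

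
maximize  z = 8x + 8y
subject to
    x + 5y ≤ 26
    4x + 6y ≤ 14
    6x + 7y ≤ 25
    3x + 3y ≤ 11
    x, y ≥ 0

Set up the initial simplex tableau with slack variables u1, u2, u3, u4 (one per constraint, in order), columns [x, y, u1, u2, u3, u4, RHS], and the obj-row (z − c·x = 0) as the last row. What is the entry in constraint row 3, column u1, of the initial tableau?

Slack u1 belongs to constraint 1; its column is the unit vector e_1, so the entry in row 3 is 0.

0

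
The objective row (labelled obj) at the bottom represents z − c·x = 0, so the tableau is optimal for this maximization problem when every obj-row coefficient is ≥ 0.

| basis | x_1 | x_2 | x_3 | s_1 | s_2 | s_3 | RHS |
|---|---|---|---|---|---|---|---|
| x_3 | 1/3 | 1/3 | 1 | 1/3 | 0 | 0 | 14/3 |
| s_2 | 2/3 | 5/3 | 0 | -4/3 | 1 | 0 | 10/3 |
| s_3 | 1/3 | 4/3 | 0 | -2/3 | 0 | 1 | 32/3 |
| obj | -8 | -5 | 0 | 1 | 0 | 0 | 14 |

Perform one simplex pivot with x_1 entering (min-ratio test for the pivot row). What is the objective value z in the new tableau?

54

Ratio test on column x_1 — row 1: (14/3)/(1/3) = 14; row 2: (10/3)/(2/3) = 5; row 3: (32/3)/(1/3) = 32. Minimum is 5 at row 2 (s_2 leaves); pivot element 2/3.
Pivot on row 2; the obj-row RHS becomes 14 − (-8)·5 = 54.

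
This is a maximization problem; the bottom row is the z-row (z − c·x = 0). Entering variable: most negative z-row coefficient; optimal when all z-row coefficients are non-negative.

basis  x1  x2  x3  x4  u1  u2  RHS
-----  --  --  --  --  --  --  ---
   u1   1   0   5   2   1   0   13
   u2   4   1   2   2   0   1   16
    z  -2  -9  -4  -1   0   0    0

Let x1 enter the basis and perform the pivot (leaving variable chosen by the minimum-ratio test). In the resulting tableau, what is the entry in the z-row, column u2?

Ratio test on column x1 — row 1: 13/1 = 13; row 2: 16/4 = 4. Minimum is 4 at row 2 (u2 leaves); pivot element 4.
Divide row 2 by 4; eliminate column x1 from the other rows.
z-row update in column u2: 0 − (-2)·(1/4) = 1/2.

1/2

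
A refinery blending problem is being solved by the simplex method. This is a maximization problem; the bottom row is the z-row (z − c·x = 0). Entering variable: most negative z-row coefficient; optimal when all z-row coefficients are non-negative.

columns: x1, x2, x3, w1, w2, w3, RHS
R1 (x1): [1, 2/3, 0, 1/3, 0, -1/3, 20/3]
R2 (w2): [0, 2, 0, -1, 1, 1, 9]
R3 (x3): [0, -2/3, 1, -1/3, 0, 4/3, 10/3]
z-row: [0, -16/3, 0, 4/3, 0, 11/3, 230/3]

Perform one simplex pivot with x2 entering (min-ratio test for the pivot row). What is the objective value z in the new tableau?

Ratio test on column x2 — row 1: (20/3)/(2/3) = 10; row 2: 9/2 = 9/2; row 3: entry -2/3 ≤ 0. Minimum is 9/2 at row 2 (w2 leaves); pivot element 2.
Pivot on row 2; the z-row RHS becomes 230/3 − (-16/3)·(9/2) = 302/3.

302/3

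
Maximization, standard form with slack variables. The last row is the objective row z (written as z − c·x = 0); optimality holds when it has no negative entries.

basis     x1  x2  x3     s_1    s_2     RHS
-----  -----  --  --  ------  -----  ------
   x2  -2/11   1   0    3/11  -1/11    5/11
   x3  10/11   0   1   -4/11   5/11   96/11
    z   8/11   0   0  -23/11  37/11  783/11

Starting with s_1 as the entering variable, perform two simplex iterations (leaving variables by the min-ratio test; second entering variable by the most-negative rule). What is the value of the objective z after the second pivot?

Ratio test on column s_1 — row 1: (5/11)/(3/11) = 5/3; row 2: entry -4/11 ≤ 0. Minimum is 5/3 at row 1 (x2 leaves); pivot element 3/11.
Pivot on row 1; the z-row RHS becomes 783/11 − (-23/11)·(5/3) = 224/3.
Next entering variable (most negative z-row entry -2/3): x1.
Ratio test on column x1 — row 1: entry -2/3 ≤ 0; row 2: (28/3)/(2/3) = 14. Minimum is 14 at row 2 (x3 leaves); pivot element 2/3.
After the second pivot the z-row RHS is 224/3 − (-2/3)·14 = 84.

84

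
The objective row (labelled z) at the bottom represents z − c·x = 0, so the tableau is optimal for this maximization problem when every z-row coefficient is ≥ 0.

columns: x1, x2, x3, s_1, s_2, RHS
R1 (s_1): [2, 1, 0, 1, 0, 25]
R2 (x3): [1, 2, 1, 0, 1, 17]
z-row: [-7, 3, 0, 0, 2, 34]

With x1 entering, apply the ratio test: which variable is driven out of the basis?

s_1

Column x1 entries and ratios — s_1: 25/2 = 25/2; x3: 17/1 = 17.
Smallest ratio is 25/2 in the row of s_1, so s_1 leaves.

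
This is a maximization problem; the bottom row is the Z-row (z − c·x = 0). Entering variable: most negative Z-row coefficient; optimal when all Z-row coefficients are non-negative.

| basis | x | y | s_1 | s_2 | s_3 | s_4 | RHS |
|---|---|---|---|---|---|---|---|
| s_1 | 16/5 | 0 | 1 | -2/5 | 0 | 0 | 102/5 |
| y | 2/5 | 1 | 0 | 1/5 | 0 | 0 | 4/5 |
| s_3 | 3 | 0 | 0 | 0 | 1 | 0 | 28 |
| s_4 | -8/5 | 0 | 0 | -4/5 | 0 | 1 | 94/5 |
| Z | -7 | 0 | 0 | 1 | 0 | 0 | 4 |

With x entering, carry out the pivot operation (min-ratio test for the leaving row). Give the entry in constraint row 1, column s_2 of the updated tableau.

-2

Ratio test on column x — row 1: (102/5)/(16/5) = 51/8; row 2: (4/5)/(2/5) = 2; row 3: 28/3 = 28/3; row 4: entry -8/5 ≤ 0. Minimum is 2 at row 2 (y leaves); pivot element 2/5.
Divide row 2 by 2/5; eliminate column x from the other rows.
Row 1 update in column s_2: -2/5 − (16/5)·(1/2) = -2.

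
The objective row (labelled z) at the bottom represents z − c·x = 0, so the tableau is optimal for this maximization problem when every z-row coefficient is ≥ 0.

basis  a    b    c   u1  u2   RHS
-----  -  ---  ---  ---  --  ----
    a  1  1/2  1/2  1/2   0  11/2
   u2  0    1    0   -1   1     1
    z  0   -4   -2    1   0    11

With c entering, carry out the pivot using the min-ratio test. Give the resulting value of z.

33

Ratio test on column c — row 1: (11/2)/(1/2) = 11; row 2: entry 0 ≤ 0. Minimum is 11 at row 1 (a leaves); pivot element 1/2.
Pivot on row 1; the z-row RHS becomes 11 − (-2)·11 = 33.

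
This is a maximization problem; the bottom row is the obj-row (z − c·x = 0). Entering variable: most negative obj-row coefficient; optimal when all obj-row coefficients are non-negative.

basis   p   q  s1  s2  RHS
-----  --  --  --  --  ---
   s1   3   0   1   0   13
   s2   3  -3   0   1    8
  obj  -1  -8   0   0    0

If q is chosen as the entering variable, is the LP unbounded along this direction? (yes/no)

yes

Every constraint-row entry in column q is ≤ 0, so increasing q is unbounded.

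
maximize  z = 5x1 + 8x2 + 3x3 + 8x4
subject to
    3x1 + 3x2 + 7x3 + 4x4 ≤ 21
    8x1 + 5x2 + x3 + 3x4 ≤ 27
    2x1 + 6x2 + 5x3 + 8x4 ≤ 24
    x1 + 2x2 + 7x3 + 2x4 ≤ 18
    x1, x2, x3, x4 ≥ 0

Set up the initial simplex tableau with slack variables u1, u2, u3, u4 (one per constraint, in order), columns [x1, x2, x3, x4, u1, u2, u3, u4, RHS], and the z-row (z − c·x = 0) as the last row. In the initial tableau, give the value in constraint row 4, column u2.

Slack u2 belongs to constraint 2; its column is the unit vector e_2, so the entry in row 4 is 0.

0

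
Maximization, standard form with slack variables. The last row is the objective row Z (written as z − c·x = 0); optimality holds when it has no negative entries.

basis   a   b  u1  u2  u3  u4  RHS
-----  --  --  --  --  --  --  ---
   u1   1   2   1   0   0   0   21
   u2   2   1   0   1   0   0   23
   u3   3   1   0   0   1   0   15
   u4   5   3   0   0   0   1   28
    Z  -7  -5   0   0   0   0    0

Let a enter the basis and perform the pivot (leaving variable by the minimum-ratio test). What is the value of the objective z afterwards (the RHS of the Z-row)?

Ratio test on column a — row 1: 21/1 = 21; row 2: 23/2 = 23/2; row 3: 15/3 = 5; row 4: 28/5 = 28/5. Minimum is 5 at row 3 (u3 leaves); pivot element 3.
Pivot on row 3; the Z-row RHS becomes 0 − (-7)·5 = 35.

35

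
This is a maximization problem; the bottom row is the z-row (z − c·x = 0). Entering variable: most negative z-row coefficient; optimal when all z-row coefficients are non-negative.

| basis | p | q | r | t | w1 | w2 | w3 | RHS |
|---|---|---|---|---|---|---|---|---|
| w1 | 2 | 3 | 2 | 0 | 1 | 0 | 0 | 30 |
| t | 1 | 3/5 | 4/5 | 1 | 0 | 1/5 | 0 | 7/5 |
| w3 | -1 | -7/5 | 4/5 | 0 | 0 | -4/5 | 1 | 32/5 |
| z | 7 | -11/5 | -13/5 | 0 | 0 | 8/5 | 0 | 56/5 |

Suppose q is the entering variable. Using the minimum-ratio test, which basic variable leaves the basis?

t

Column q entries and ratios — w1: 30/3 = 10; t: (7/5)/(3/5) = 7/3; w3: -7/5 ≤ 0, skip.
Smallest ratio is 7/3 in the row of t, so t leaves.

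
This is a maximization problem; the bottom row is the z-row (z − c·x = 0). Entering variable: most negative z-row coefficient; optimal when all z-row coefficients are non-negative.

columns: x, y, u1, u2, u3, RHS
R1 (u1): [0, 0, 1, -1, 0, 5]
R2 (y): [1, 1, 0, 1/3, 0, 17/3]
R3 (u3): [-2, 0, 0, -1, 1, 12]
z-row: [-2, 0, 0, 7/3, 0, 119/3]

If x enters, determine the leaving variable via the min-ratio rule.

y

Column x entries and ratios — u1: 0 ≤ 0, skip; y: (17/3)/1 = 17/3; u3: -2 ≤ 0, skip.
Smallest ratio is 17/3 in the row of y, so y leaves.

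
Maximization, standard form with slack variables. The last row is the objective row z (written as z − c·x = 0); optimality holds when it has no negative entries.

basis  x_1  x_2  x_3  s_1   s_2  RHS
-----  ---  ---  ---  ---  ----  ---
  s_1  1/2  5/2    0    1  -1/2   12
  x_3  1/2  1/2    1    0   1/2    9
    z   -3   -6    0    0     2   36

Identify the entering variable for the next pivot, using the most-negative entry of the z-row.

Negative z-row entries: x_1: -3, x_2: -6.
The most negative is -6 in column x_2, so x_2 enters.

x_2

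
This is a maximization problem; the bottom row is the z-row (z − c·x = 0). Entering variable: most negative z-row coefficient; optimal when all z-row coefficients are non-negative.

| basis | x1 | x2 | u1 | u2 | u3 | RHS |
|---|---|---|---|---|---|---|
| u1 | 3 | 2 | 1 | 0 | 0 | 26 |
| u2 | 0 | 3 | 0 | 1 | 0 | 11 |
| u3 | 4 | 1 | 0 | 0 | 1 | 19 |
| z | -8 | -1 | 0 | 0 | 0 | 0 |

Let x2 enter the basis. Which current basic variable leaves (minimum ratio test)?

u2

Column x2 entries and ratios — u1: 26/2 = 13; u2: 11/3 = 11/3; u3: 19/1 = 19.
Smallest ratio is 11/3 in the row of u2, so u2 leaves.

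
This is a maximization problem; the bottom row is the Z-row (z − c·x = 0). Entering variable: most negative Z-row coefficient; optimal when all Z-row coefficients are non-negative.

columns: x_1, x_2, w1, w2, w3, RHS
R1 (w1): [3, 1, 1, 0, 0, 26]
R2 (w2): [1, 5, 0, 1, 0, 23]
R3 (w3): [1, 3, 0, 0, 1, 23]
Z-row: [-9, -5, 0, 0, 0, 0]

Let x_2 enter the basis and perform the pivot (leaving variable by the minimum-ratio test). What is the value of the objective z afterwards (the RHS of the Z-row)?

23

Ratio test on column x_2 — row 1: 26/1 = 26; row 2: 23/5 = 23/5; row 3: 23/3 = 23/3. Minimum is 23/5 at row 2 (w2 leaves); pivot element 5.
Pivot on row 2; the Z-row RHS becomes 0 − (-5)·(23/5) = 23.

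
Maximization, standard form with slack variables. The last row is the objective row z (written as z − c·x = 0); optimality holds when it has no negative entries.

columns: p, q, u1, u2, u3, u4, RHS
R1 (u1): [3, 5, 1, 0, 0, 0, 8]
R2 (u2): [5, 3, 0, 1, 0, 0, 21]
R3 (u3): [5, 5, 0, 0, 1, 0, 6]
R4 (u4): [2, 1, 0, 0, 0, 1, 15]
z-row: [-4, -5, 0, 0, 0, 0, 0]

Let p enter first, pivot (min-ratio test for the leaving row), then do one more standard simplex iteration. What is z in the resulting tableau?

6

Ratio test on column p — row 1: 8/3 = 8/3; row 2: 21/5 = 21/5; row 3: 6/5 = 6/5; row 4: 15/2 = 15/2. Minimum is 6/5 at row 3 (u3 leaves); pivot element 5.
Pivot on row 3; the z-row RHS becomes 0 − (-4)·(6/5) = 24/5.
Next entering variable (most negative z-row entry -1): q.
Ratio test on column q — row 1: (22/5)/2 = 11/5; row 2: entry -2 ≤ 0; row 3: (6/5)/1 = 6/5; row 4: entry -1 ≤ 0. Minimum is 6/5 at row 3 (p leaves); pivot element 1.
After the second pivot the z-row RHS is 24/5 − (-1)·(6/5) = 6.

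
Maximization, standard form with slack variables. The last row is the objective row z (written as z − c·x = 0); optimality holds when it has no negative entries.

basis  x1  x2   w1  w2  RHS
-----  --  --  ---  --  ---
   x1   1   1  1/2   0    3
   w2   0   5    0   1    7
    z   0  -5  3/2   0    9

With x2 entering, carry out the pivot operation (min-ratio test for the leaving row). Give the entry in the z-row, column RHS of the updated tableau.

16

Ratio test on column x2 — row 1: 3/1 = 3; row 2: 7/5 = 7/5. Minimum is 7/5 at row 2 (w2 leaves); pivot element 5.
Divide row 2 by 5; eliminate column x2 from the other rows.
z-row update in column RHS: 9 − (-5)·(7/5) = 16.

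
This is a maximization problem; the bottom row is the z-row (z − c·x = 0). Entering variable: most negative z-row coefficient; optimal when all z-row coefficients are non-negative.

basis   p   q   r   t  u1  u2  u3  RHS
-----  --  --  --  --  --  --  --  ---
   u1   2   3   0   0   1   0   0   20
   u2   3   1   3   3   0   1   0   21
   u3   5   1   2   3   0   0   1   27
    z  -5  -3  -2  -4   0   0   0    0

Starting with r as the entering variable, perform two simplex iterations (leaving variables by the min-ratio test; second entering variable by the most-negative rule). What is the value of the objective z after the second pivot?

27

Ratio test on column r — row 1: entry 0 ≤ 0; row 2: 21/3 = 7; row 3: 27/2 = 27/2. Minimum is 7 at row 2 (u2 leaves); pivot element 3.
Pivot on row 2; the z-row RHS becomes 0 − (-2)·7 = 14.
Next entering variable (most negative z-row entry -3): p.
Ratio test on column p — row 1: 20/2 = 10; row 2: 7/1 = 7; row 3: 13/3 = 13/3. Minimum is 13/3 at row 3 (u3 leaves); pivot element 3.
After the second pivot the z-row RHS is 14 − (-3)·(13/3) = 27.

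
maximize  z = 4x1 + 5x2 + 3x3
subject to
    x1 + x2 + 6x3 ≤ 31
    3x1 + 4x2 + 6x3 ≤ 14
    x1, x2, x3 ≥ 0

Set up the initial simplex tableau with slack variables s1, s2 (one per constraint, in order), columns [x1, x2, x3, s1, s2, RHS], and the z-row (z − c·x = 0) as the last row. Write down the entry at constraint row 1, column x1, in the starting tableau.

Constraint 1 has coefficient 1 on x1.

1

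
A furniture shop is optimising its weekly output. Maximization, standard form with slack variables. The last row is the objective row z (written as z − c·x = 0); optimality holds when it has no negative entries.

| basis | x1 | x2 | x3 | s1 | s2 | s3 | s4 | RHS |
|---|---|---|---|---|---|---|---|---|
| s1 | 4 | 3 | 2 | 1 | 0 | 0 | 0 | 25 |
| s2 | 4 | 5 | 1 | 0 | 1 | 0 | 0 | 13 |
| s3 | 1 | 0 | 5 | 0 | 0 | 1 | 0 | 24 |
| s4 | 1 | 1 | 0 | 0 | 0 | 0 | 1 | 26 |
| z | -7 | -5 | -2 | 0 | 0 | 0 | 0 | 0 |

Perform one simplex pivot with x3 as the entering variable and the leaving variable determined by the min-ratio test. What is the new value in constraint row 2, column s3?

Ratio test on column x3 — row 1: 25/2 = 25/2; row 2: 13/1 = 13; row 3: 24/5 = 24/5; row 4: entry 0 ≤ 0. Minimum is 24/5 at row 3 (s3 leaves); pivot element 5.
Divide row 3 by 5; eliminate column x3 from the other rows.
Row 2 update in column s3: 0 − 1·(1/5) = -1/5.

-1/5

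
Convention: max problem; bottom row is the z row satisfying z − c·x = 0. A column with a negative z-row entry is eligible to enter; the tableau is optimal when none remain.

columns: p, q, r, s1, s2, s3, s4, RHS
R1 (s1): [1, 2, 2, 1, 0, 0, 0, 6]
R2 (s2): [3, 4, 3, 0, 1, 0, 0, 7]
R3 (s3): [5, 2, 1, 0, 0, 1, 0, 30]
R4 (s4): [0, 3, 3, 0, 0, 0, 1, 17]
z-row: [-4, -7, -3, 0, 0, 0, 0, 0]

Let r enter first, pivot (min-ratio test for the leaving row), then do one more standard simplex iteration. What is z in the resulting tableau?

49/4

Ratio test on column r — row 1: 6/2 = 3; row 2: 7/3 = 7/3; row 3: 30/1 = 30; row 4: 17/3 = 17/3. Minimum is 7/3 at row 2 (s2 leaves); pivot element 3.
Pivot on row 2; the z-row RHS becomes 0 − (-3)·(7/3) = 7.
Next entering variable (most negative z-row entry -3): q.
Ratio test on column q — row 1: entry -2/3 ≤ 0; row 2: (7/3)/(4/3) = 7/4; row 3: (83/3)/(2/3) = 83/2; row 4: entry -1 ≤ 0. Minimum is 7/4 at row 2 (r leaves); pivot element 4/3.
After the second pivot the z-row RHS is 7 − (-3)·(7/4) = 49/4.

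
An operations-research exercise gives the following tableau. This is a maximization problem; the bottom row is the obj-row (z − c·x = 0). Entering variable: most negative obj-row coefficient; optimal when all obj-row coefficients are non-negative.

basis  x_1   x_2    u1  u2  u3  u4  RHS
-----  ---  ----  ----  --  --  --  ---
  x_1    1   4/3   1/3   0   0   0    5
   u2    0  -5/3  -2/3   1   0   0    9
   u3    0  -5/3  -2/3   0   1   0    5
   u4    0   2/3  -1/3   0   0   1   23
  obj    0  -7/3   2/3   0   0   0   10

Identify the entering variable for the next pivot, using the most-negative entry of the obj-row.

x_2

Negative obj-row entries: x_2: -7/3.
The most negative is -7/3 in column x_2, so x_2 enters.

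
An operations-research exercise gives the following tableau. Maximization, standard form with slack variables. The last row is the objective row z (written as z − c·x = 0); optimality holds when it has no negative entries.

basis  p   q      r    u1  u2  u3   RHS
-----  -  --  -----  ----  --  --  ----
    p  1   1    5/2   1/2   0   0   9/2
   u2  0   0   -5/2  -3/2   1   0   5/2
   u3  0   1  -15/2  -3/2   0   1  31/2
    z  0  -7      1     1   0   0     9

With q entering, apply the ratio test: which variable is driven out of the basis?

p

Column q entries and ratios — p: (9/2)/1 = 9/2; u2: 0 ≤ 0, skip; u3: (31/2)/1 = 31/2.
Smallest ratio is 9/2 in the row of p, so p leaves.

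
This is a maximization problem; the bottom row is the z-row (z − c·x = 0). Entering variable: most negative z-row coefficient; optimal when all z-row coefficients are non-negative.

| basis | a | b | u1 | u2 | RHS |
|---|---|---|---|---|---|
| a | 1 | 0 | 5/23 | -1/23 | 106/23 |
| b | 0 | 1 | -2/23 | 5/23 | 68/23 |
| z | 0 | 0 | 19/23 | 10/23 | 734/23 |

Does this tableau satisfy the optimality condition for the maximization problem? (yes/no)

Every z-row coefficient is ≥ 0, so the tableau is optimal.

yes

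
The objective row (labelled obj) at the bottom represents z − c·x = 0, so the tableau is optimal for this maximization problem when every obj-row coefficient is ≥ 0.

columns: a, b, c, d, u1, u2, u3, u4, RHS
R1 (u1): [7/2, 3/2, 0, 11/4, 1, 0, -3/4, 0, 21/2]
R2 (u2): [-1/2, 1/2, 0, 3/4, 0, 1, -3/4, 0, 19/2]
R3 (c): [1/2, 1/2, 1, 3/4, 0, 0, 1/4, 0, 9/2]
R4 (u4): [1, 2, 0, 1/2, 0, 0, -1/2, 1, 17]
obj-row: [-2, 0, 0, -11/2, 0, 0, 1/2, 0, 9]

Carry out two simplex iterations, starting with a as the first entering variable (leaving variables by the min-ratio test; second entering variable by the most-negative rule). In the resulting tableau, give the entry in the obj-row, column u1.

Ratio test on column a — row 1: (21/2)/(7/2) = 3; row 2: entry -1/2 ≤ 0; row 3: (9/2)/(1/2) = 9; row 4: 17/1 = 17. Minimum is 3 at row 1 (u1 leaves); pivot element 7/2.
Divide row 1 by 7/2; eliminate column a from the other rows.
Second iteration: most negative obj-row entry is -55/14 in column d, so d enters.
Ratio test on column d — row 1: 3/(11/14) = 42/11; row 2: 11/(8/7) = 77/8; row 3: 3/(5/14) = 42/5; row 4: entry -2/7 ≤ 0. Minimum is 42/11 at row 1 (a leaves); pivot element 11/14.
Divide row 1 by 11/14; eliminate column d from the other rows.
After both pivots, the entry at the obj-row, column u1 is 2.

2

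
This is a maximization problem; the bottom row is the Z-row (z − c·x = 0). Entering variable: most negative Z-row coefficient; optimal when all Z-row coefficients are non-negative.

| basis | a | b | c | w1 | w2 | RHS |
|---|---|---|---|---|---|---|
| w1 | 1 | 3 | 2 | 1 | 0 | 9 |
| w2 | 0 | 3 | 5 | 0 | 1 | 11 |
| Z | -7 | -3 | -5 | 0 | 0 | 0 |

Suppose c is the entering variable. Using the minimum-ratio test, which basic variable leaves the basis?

w2

Column c entries and ratios — w1: 9/2 = 9/2; w2: 11/5 = 11/5.
Smallest ratio is 11/5 in the row of w2, so w2 leaves.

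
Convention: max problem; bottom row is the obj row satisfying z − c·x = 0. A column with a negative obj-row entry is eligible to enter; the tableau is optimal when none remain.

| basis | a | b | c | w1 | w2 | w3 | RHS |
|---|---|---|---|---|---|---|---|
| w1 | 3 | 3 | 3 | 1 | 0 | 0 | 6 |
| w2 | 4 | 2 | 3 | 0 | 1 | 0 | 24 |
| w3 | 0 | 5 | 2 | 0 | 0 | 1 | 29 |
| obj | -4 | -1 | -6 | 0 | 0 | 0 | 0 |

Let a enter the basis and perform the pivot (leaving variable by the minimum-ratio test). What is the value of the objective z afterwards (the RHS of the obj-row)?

Ratio test on column a — row 1: 6/3 = 2; row 2: 24/4 = 6; row 3: entry 0 ≤ 0. Minimum is 2 at row 1 (w1 leaves); pivot element 3.
Pivot on row 1; the obj-row RHS becomes 0 − (-4)·2 = 8.

8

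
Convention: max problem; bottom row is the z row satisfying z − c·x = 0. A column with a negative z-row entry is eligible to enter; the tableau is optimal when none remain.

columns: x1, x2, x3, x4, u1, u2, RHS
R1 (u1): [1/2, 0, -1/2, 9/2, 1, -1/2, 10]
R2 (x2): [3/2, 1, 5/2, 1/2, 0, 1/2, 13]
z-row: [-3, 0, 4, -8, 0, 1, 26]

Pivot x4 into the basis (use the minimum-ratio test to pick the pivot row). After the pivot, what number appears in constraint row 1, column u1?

2/9

Ratio test on column x4 — row 1: 10/(9/2) = 20/9; row 2: 13/(1/2) = 26. Minimum is 20/9 at row 1 (u1 leaves); pivot element 9/2.
Divide row 1 by 9/2; eliminate column x4 from the other rows.
In the new row 1, the u1 entry is the old entry divided by the pivot: 1/(9/2) = 2/9.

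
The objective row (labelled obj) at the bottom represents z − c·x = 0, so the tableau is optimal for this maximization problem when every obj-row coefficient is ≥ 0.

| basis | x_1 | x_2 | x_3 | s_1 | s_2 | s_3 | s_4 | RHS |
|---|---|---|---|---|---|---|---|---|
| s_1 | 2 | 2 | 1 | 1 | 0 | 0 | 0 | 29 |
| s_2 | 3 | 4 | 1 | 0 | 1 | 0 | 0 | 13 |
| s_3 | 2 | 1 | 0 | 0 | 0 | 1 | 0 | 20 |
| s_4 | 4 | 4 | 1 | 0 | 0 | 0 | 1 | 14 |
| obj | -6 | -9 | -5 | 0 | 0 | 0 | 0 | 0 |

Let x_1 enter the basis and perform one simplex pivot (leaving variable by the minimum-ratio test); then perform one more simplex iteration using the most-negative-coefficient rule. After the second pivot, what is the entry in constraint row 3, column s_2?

2

Ratio test on column x_1 — row 1: 29/2 = 29/2; row 2: 13/3 = 13/3; row 3: 20/2 = 10; row 4: 14/4 = 7/2. Minimum is 7/2 at row 4 (s_4 leaves); pivot element 4.
Divide row 4 by 4; eliminate column x_1 from the other rows.
Second iteration: most negative obj-row entry is -7/2 in column x_3, so x_3 enters.
Ratio test on column x_3 — row 1: 22/(1/2) = 44; row 2: (5/2)/(1/4) = 10; row 3: entry -1/2 ≤ 0; row 4: (7/2)/(1/4) = 14. Minimum is 10 at row 2 (s_2 leaves); pivot element 1/4.
Divide row 2 by 1/4; eliminate column x_3 from the other rows.
After both pivots, the entry at constraint row 3, column s_2 is 2.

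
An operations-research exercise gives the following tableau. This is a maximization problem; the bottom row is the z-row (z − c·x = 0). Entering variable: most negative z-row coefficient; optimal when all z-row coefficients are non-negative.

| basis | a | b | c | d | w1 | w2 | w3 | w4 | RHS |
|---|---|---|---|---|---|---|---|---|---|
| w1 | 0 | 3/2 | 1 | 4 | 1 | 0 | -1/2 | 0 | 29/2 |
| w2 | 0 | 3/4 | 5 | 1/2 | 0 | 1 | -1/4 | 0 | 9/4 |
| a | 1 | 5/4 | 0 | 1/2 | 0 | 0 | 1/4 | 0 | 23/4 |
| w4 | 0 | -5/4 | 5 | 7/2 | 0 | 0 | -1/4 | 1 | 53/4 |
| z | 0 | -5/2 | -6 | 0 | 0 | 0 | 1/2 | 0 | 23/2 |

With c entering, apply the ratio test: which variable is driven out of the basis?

w2

Column c entries and ratios — w1: (29/2)/1 = 29/2; w2: (9/4)/5 = 9/20; a: 0 ≤ 0, skip; w4: (53/4)/5 = 53/20.
Smallest ratio is 9/20 in the row of w2, so w2 leaves.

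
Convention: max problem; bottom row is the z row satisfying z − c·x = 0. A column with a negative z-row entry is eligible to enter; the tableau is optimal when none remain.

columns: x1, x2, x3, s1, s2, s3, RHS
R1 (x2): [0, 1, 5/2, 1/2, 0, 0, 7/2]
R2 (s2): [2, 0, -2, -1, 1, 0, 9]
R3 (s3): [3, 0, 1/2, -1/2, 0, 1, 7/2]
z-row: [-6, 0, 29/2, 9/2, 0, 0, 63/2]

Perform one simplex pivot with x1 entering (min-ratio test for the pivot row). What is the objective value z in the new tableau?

Ratio test on column x1 — row 1: entry 0 ≤ 0; row 2: 9/2 = 9/2; row 3: (7/2)/3 = 7/6. Minimum is 7/6 at row 3 (s3 leaves); pivot element 3.
Pivot on row 3; the z-row RHS becomes 63/2 − (-6)·(7/6) = 77/2.

77/2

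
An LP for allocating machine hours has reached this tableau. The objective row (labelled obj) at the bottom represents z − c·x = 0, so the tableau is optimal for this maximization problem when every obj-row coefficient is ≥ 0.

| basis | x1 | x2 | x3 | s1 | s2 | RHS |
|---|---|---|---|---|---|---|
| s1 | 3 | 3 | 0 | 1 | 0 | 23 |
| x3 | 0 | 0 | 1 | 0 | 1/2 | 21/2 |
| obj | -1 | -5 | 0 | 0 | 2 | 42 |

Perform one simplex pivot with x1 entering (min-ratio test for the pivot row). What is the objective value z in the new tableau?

Ratio test on column x1 — row 1: 23/3 = 23/3; row 2: entry 0 ≤ 0. Minimum is 23/3 at row 1 (s1 leaves); pivot element 3.
Pivot on row 1; the obj-row RHS becomes 42 − (-1)·(23/3) = 149/3.

149/3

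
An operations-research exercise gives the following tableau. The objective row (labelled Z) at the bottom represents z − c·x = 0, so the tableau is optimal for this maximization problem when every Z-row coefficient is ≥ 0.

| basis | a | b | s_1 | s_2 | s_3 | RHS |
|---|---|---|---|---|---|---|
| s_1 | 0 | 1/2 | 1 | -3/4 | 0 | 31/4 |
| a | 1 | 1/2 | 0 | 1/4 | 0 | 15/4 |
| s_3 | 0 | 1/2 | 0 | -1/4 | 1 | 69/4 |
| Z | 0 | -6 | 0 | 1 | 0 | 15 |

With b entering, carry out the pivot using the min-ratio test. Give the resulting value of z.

Ratio test on column b — row 1: (31/4)/(1/2) = 31/2; row 2: (15/4)/(1/2) = 15/2; row 3: (69/4)/(1/2) = 69/2. Minimum is 15/2 at row 2 (a leaves); pivot element 1/2.
Pivot on row 2; the Z-row RHS becomes 15 − (-6)·(15/2) = 60.

60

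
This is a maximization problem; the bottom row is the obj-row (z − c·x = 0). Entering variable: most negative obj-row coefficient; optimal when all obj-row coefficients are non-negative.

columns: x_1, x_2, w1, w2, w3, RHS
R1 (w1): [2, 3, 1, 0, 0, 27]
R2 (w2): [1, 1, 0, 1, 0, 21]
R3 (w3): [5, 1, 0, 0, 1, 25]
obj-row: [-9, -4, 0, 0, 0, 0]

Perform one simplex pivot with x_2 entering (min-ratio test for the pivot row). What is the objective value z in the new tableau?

36

Ratio test on column x_2 — row 1: 27/3 = 9; row 2: 21/1 = 21; row 3: 25/1 = 25. Minimum is 9 at row 1 (w1 leaves); pivot element 3.
Pivot on row 1; the obj-row RHS becomes 0 − (-4)·9 = 36.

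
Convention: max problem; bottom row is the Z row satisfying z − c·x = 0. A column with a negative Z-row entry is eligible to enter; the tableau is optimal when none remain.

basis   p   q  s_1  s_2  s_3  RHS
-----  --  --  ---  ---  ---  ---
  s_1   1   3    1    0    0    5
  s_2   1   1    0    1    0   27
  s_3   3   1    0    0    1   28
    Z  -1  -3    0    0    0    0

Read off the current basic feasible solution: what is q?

q is not in the basis, so in the current basic feasible solution q = 0.

0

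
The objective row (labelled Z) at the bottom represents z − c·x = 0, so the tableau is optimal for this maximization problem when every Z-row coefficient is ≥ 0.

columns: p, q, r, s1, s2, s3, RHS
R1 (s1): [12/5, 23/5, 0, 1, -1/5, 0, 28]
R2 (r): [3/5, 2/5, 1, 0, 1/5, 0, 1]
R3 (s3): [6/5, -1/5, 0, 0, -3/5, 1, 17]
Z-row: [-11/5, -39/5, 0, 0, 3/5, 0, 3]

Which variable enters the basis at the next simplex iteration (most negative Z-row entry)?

Negative Z-row entries: p: -11/5, q: -39/5.
The most negative is -39/5 in column q, so q enters.

q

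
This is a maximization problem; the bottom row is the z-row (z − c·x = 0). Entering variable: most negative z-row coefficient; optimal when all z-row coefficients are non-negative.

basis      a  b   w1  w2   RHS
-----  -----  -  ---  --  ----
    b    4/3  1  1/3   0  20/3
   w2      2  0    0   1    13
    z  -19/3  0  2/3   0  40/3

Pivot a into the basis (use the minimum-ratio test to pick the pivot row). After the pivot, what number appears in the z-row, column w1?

9/4

Ratio test on column a — row 1: (20/3)/(4/3) = 5; row 2: 13/2 = 13/2. Minimum is 5 at row 1 (b leaves); pivot element 4/3.
Divide row 1 by 4/3; eliminate column a from the other rows.
z-row update in column w1: 2/3 − (-19/3)·(1/4) = 9/4.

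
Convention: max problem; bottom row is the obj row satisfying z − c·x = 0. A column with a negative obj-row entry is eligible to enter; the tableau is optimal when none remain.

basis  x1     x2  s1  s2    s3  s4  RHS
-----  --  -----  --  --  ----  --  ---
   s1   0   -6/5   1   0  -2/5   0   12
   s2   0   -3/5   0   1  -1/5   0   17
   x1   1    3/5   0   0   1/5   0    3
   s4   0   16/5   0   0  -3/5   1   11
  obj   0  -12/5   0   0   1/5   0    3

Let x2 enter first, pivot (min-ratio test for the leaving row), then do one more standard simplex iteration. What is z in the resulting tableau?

Ratio test on column x2 — row 1: entry -6/5 ≤ 0; row 2: entry -3/5 ≤ 0; row 3: 3/(3/5) = 5; row 4: 11/(16/5) = 55/16. Minimum is 55/16 at row 4 (s4 leaves); pivot element 16/5.
Pivot on row 4; the obj-row RHS becomes 3 − (-12/5)·(55/16) = 45/4.
Next entering variable (most negative obj-row entry -1/4): s3.
Ratio test on column s3 — row 1: entry -5/8 ≤ 0; row 2: entry -5/16 ≤ 0; row 3: (15/16)/(5/16) = 3; row 4: entry -3/16 ≤ 0. Minimum is 3 at row 3 (x1 leaves); pivot element 5/16.
After the second pivot the obj-row RHS is 45/4 − (-1/4)·3 = 12.

12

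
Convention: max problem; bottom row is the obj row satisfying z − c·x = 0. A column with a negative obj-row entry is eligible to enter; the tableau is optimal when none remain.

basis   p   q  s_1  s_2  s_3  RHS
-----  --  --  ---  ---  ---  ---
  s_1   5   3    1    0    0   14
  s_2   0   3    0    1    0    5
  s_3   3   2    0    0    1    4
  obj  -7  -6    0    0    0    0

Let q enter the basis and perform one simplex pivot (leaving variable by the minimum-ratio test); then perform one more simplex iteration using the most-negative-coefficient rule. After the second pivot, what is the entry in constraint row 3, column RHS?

2/9

Ratio test on column q — row 1: 14/3 = 14/3; row 2: 5/3 = 5/3; row 3: 4/2 = 2. Minimum is 5/3 at row 2 (s_2 leaves); pivot element 3.
Divide row 2 by 3; eliminate column q from the other rows.
Second iteration: most negative obj-row entry is -7 in column p, so p enters.
Ratio test on column p — row 1: 9/5 = 9/5; row 2: entry 0 ≤ 0; row 3: (2/3)/3 = 2/9. Minimum is 2/9 at row 3 (s_3 leaves); pivot element 3.
Divide row 3 by 3; eliminate column p from the other rows.
After both pivots, the entry at constraint row 3, column RHS is 2/9.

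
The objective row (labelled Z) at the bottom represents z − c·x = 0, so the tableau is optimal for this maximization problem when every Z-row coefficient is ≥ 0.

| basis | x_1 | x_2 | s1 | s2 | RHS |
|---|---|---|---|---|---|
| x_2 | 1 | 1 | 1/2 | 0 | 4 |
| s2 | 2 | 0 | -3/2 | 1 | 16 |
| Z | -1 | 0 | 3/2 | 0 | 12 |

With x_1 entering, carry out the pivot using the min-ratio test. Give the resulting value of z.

16

Ratio test on column x_1 — row 1: 4/1 = 4; row 2: 16/2 = 8. Minimum is 4 at row 1 (x_2 leaves); pivot element 1.
Pivot on row 1; the Z-row RHS becomes 12 − (-1)·4 = 16.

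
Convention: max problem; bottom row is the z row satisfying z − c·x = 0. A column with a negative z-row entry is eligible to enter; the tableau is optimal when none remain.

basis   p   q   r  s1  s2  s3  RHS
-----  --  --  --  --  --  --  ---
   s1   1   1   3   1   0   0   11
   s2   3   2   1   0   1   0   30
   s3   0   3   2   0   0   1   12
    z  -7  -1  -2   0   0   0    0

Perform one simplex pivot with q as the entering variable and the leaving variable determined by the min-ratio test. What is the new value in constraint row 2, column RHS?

Ratio test on column q — row 1: 11/1 = 11; row 2: 30/2 = 15; row 3: 12/3 = 4. Minimum is 4 at row 3 (s3 leaves); pivot element 3.
Divide row 3 by 3; eliminate column q from the other rows.
Row 2 update in column RHS: 30 − 2·4 = 22.

22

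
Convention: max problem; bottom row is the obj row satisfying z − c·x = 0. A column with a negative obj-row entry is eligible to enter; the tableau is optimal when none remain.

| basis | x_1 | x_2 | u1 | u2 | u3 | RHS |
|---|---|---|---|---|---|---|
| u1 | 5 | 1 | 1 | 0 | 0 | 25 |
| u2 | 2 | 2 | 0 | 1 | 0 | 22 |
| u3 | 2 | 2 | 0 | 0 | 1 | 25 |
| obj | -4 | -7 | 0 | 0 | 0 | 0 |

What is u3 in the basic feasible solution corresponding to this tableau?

u3 is basic (row 3); its value is the RHS of that row, 25.

25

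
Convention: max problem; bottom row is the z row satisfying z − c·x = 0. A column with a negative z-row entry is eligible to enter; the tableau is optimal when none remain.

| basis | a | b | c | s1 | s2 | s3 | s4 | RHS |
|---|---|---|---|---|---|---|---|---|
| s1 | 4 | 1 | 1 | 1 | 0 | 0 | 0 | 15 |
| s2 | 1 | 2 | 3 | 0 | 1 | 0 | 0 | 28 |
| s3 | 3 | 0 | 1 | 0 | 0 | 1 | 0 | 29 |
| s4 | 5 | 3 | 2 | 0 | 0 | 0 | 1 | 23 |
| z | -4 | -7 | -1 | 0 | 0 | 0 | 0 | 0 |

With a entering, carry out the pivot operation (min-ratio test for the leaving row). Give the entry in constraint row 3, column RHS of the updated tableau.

Ratio test on column a — row 1: 15/4 = 15/4; row 2: 28/1 = 28; row 3: 29/3 = 29/3; row 4: 23/5 = 23/5. Minimum is 15/4 at row 1 (s1 leaves); pivot element 4.
Divide row 1 by 4; eliminate column a from the other rows.
Row 3 update in column RHS: 29 − 3·(15/4) = 71/4.

71/4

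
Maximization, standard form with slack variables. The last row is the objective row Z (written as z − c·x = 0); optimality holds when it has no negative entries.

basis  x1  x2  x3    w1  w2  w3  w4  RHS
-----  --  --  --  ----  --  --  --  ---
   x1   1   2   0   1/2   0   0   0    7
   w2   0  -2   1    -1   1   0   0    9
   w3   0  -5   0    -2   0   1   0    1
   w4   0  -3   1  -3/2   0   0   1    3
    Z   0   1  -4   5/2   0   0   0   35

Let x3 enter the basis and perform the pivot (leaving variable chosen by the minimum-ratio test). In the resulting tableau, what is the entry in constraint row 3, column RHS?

1

Ratio test on column x3 — row 1: entry 0 ≤ 0; row 2: 9/1 = 9; row 3: entry 0 ≤ 0; row 4: 3/1 = 3. Minimum is 3 at row 4 (w4 leaves); pivot element 1.
Divide row 4 by 1; eliminate column x3 from the other rows.
Row 3 update in column RHS: 1 − 0·3 = 1.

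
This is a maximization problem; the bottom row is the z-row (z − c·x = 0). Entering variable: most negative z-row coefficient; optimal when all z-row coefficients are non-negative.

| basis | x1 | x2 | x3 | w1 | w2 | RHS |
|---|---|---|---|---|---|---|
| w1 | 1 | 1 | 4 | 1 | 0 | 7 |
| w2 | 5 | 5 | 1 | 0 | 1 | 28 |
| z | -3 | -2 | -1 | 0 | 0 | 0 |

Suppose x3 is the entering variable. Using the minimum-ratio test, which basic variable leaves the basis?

w1

Column x3 entries and ratios — w1: 7/4 = 7/4; w2: 28/1 = 28.
Smallest ratio is 7/4 in the row of w1, so w1 leaves.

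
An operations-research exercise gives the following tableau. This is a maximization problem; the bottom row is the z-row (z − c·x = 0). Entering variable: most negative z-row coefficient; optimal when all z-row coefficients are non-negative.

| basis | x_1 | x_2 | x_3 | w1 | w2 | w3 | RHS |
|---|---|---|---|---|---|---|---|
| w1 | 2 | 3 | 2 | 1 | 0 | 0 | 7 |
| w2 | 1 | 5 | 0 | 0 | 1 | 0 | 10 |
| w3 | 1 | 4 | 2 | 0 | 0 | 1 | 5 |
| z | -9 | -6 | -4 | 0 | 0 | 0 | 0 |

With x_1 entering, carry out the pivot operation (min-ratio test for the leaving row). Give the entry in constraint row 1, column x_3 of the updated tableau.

Ratio test on column x_1 — row 1: 7/2 = 7/2; row 2: 10/1 = 10; row 3: 5/1 = 5. Minimum is 7/2 at row 1 (w1 leaves); pivot element 2.
Divide row 1 by 2; eliminate column x_1 from the other rows.
In the new row 1, the x_3 entry is the old entry divided by the pivot: 2/2 = 1.

1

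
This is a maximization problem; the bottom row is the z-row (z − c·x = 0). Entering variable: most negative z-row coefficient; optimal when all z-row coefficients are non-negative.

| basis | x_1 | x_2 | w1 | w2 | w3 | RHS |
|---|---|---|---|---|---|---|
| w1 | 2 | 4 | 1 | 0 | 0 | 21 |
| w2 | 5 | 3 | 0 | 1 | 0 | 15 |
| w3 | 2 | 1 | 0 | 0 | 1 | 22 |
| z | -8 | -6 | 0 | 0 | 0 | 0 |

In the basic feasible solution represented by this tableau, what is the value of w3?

22

w3 is basic (row 3); its value is the RHS of that row, 22.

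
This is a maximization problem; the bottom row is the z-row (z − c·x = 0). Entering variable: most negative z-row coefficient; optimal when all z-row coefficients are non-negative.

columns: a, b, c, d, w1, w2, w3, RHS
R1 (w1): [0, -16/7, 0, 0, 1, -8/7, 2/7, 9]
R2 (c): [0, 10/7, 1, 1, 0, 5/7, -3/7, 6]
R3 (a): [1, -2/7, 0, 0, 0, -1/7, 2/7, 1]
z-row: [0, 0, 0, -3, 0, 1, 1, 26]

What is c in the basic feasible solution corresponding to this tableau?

6

c is basic (row 2); its value is the RHS of that row, 6.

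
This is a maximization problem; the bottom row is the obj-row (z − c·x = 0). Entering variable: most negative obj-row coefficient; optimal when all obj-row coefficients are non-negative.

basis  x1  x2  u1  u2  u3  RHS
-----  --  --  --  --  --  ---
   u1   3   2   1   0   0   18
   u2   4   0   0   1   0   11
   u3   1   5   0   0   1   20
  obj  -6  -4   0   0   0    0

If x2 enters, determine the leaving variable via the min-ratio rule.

Column x2 entries and ratios — u1: 18/2 = 9; u2: 0 ≤ 0, skip; u3: 20/5 = 4.
Smallest ratio is 4 in the row of u3, so u3 leaves.

u3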